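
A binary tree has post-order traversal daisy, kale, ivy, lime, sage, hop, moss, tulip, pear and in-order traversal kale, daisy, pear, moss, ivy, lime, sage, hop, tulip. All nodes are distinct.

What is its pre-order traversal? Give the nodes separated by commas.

pear, kale, daisy, tulip, moss, hop, sage, lime, ivy

The last element of post-order is the root; it splits in-order into left and right subtrees.
Root pear: left subtree has 2 nodes {kale, daisy}, right has 6 {moss, ivy, lime, sage, hop, tulip}.
  Root kale: left subtree has 0 nodes { }, right has 1 {daisy}.
  Root tulip: left subtree has 5 nodes {moss, ivy, lime, sage, hop}, right has 0 { }.
    Root moss: left subtree has 0 nodes { }, right has 4 {ivy, lime, sage, hop}.
      Root hop: left subtree has 3 nodes {ivy, lime, sage}, right has 0 { }.
        Root sage: left subtree has 2 nodes {ivy, lime}, right has 0 { }.
          Root lime: left subtree has 1 node {ivy}, right has 0 { }.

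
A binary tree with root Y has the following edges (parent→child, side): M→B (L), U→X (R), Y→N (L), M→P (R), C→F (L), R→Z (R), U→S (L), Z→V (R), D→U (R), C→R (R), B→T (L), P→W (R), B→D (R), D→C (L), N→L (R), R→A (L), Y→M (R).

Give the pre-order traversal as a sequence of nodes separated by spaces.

Y N L M B T D C F R A Z V U S X P W

Pre-order visits the node, then its left subtree, then its right subtree.
Visit Y.
At Y: go left to N.
  Visit N.
  At N: no left child.
  At N: go right to L.
    L is a leaf — visit L.
At Y: go right to M.
  Visit M.
  At M: go left to B.
    Visit B.
    At B: go left to T.
      T is a leaf — visit T.
    At B: go right to D.
      Visit D.
      At D: go left to C.
        Visit C.
        At C: go left to F.
          F is a leaf — visit F.
        At C: go right to R.
          Visit R.
          At R: go left to A.
            A is a leaf — visit A.
          At R: go right to Z.
            Visit Z.
            At Z: no left child.
            At Z: go right to V.
              V is a leaf — visit V.
      At D: go right to U.
        Visit U.
        At U: go left to S.
          S is a leaf — visit S.
        At U: go right to X.
          X is a leaf — visit X.
  At M: go right to P.
    Visit P.
    At P: no left child.
    At P: go right to W.
      W is a leaf — visit W.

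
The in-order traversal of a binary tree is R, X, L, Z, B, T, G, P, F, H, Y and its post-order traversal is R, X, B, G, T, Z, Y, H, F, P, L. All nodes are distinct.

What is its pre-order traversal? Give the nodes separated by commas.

L, X, R, P, Z, T, B, G, F, H, Y

The last element of post-order is the root; it splits in-order into left and right subtrees.
Root L: left subtree has 2 nodes {R, X}, right has 8 {Z, B, T, G, P, F, H, Y}.
  Root X: left subtree has 1 node {R}, right has 0 { }.
  Root P: left subtree has 4 nodes {Z, B, T, G}, right has 3 {F, H, Y}.
    Root Z: left subtree has 0 nodes { }, right has 3 {B, T, G}.
      Root T: left subtree has 1 node {B}, right has 1 {G}.
    Root F: left subtree has 0 nodes { }, right has 2 {H, Y}.
      Root H: left subtree has 0 nodes { }, right has 1 {Y}.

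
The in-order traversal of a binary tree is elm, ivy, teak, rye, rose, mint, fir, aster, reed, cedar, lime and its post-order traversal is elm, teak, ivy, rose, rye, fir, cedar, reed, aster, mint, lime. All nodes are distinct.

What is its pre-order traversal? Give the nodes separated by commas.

lime, mint, rye, ivy, elm, teak, rose, aster, fir, reed, cedar

The last element of post-order is the root; it splits in-order into left and right subtrees.
Root lime: left subtree has 10 nodes {elm, ivy, teak, rye, rose, mint, fir, aster, reed, cedar}, right has 0 { }.
  Root mint: left subtree has 5 nodes {elm, ivy, teak, rye, rose}, right has 4 {fir, aster, reed, cedar}.
    Root rye: left subtree has 3 nodes {elm, ivy, teak}, right has 1 {rose}.
      Root ivy: left subtree has 1 node {elm}, right has 1 {teak}.
    Root aster: left subtree has 1 node {fir}, right has 2 {reed, cedar}.
      Root reed: left subtree has 0 nodes { }, right has 1 {cedar}.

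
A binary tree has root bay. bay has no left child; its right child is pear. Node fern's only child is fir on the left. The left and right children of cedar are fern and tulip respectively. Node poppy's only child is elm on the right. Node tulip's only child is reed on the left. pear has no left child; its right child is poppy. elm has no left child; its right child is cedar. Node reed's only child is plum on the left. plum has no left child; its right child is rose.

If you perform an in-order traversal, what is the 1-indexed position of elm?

4

In-order visits the left subtree, then the node, then the right subtree.
At bay: no left child.
Visit bay.
At bay: go right to pear.
  At pear: no left child.
  Visit pear.
  At pear: go right to poppy.
    At poppy: no left child.
    Visit poppy.
    At poppy: go right to elm.
      At elm: no left child.
      Visit elm.
      At elm: go right to cedar.
        At cedar: go left to fern.
          At fern: go left to fir.
            fir is a leaf — visit fir.
          Visit fern.
          At fern: no right child.
        Visit cedar.
        At cedar: go right to tulip.
          At tulip: go left to reed.
            At reed: go left to plum.
              At plum: no left child.
              Visit plum.
              At plum: go right to rose.
                rose is a leaf — visit rose.
            Visit reed.
            At reed: no right child.
          Visit tulip.
          At tulip: no right child.
Full in-order sequence: bay, pear, poppy, elm, fir, fern, cedar, plum, rose, reed, tulip.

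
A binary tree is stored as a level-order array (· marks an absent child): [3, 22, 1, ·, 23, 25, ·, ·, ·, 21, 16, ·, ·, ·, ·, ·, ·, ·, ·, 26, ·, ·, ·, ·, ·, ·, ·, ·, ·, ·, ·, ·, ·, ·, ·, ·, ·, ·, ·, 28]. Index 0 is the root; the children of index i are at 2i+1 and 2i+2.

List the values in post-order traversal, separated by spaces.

Post-order visits the left subtree, then the right subtree, then the node.
At 3: go left to 22.
  At 22: no left child.
  At 22: go right to 23.
    At 23: go left to 21.
      At 21: go left to 26.
        At 26: go left to 28.
          28 is a leaf — visit 28.
        At 26: no right child.
        Visit 26.
      At 21: no right child.
      Visit 21.
    At 23: go right to 16.
      16 is a leaf — visit 16.
    Visit 23.
  Visit 22.
At 3: go right to 1.
  At 1: go left to 25.
    25 is a leaf — visit 25.
  At 1: no right child.
  Visit 1.
Visit 3.

28 26 21 16 23 22 25 1 3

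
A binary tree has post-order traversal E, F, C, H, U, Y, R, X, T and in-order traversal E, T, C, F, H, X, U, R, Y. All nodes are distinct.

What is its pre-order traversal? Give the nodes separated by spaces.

T E X H C F R U Y

The last element of post-order is the root; it splits in-order into left and right subtrees.
Root T: left subtree has 1 node {E}, right has 7 {C, F, H, X, U, R, Y}.
  Root X: left subtree has 3 nodes {C, F, H}, right has 3 {U, R, Y}.
    Root H: left subtree has 2 nodes {C, F}, right has 0 { }.
      Root C: left subtree has 0 nodes { }, right has 1 {F}.
    Root R: left subtree has 1 node {U}, right has 1 {Y}.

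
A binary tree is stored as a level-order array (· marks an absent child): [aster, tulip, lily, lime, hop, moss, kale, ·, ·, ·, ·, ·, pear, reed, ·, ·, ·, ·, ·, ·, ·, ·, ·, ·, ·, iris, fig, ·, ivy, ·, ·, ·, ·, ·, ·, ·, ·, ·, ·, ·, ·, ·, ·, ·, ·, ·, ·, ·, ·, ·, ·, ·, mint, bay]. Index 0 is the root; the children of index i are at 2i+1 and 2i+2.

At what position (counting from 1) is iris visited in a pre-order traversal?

Pre-order visits the node, then its left subtree, then its right subtree.
Visit aster.
At aster: go left to tulip.
  Visit tulip.
  At tulip: go left to lime.
    lime is a leaf — visit lime.
  At tulip: go right to hop.
    hop is a leaf — visit hop.
At aster: go right to lily.
  Visit lily.
  At lily: go left to moss.
    Visit moss.
    At moss: no left child.
    At moss: go right to pear.
      Visit pear.
      At pear: go left to iris.
        Visit iris.
        At iris: no left child.
        At iris: go right to mint.
          mint is a leaf — visit mint.
      At pear: go right to fig.
        Visit fig.
        At fig: go left to bay.
          bay is a leaf — visit bay.
        At fig: no right child.
  At lily: go right to kale.
    Visit kale.
    At kale: go left to reed.
      Visit reed.
      At reed: no left child.
      At reed: go right to ivy.
        ivy is a leaf — visit ivy.
    At kale: no right child.
Full pre-order sequence: aster, tulip, lime, hop, lily, moss, pear, iris, mint, fig, bay, kale, reed, ivy.

8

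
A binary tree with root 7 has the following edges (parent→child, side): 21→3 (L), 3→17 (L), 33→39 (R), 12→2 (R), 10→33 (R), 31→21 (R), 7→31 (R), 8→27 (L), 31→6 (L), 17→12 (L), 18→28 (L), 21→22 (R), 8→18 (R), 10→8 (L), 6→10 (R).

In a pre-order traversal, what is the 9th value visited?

33

Pre-order visits the node, then its left subtree, then its right subtree.
Visit 7.
At 7: no left child.
At 7: go right to 31.
  Visit 31.
  At 31: go left to 6.
    Visit 6.
    At 6: no left child.
    At 6: go right to 10.
      Visit 10.
      At 10: go left to 8.
        Visit 8.
        At 8: go left to 27.
          27 is a leaf — visit 27.
        At 8: go right to 18.
          Visit 18.
          At 18: go left to 28.
            28 is a leaf — visit 28.
          At 18: no right child.
      At 10: go right to 33.
        Visit 33.
        At 33: no left child.
        At 33: go right to 39.
          39 is a leaf — visit 39.
  At 31: go right to 21.
    Visit 21.
    At 21: go left to 3.
      Visit 3.
      At 3: go left to 17.
        Visit 17.
        At 17: go left to 12.
          Visit 12.
          At 12: no left child.
          At 12: go right to 2.
            2 is a leaf — visit 2.
        At 17: no right child.
      At 3: no right child.
    At 21: go right to 22.
      22 is a leaf — visit 22.
Full pre-order sequence: 7, 31, 6, 10, 8, 27, 18, 28, 33, 39, 21, 3, 17, 12, 2, 22.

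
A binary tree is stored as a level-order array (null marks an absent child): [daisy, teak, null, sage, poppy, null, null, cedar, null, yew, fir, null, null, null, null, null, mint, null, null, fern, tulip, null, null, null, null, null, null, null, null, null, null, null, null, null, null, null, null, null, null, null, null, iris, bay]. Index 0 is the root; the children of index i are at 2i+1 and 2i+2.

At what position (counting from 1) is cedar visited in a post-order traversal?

2

Post-order visits the left subtree, then the right subtree, then the node.
At daisy: go left to teak.
  At teak: go left to sage.
    At sage: go left to cedar.
      At cedar: no left child.
      At cedar: go right to mint.
        mint is a leaf — visit mint.
      Visit cedar.
    At sage: no right child.
    Visit sage.
  At teak: go right to poppy.
    At poppy: go left to yew.
      At yew: go left to fern.
        fern is a leaf — visit fern.
      At yew: go right to tulip.
        At tulip: go left to iris.
          iris is a leaf — visit iris.
        At tulip: go right to bay.
          bay is a leaf — visit bay.
        Visit tulip.
      Visit yew.
    At poppy: go right to fir.
      fir is a leaf — visit fir.
    Visit poppy.
  Visit teak.
At daisy: no right child.
Visit daisy.
Full post-order sequence: mint, cedar, sage, fern, iris, bay, tulip, yew, fir, poppy, teak, daisy.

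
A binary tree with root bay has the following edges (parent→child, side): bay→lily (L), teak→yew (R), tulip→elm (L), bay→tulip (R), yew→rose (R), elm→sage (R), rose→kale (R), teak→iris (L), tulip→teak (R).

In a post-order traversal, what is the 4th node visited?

Post-order visits the left subtree, then the right subtree, then the node.
At bay: go left to lily.
  lily is a leaf — visit lily.
At bay: go right to tulip.
  At tulip: go left to elm.
    At elm: no left child.
    At elm: go right to sage.
      sage is a leaf — visit sage.
    Visit elm.
  At tulip: go right to teak.
    At teak: go left to iris.
      iris is a leaf — visit iris.
    At teak: go right to yew.
      At yew: no left child.
      At yew: go right to rose.
        At rose: no left child.
        At rose: go right to kale.
          kale is a leaf — visit kale.
        Visit rose.
      Visit yew.
    Visit teak.
  Visit tulip.
Visit bay.
Full post-order sequence: lily, sage, elm, iris, kale, rose, yew, teak, tulip, bay.

iris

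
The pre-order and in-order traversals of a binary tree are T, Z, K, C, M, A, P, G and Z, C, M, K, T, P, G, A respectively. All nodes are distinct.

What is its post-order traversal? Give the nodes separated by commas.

M, C, K, Z, G, P, A, T

The first element of pre-order is the root; it splits in-order into left and right subtrees.
Root T: left subtree has 4 nodes {Z, C, M, K}, right has 3 {P, G, A}.
  Root Z: left subtree has 0 nodes { }, right has 3 {C, M, K}.
    Root K: left subtree has 2 nodes {C, M}, right has 0 { }.
      Root C: left subtree has 0 nodes { }, right has 1 {M}.
  Root A: left subtree has 2 nodes {P, G}, right has 0 { }.
    Root P: left subtree has 0 nodes { }, right has 1 {G}.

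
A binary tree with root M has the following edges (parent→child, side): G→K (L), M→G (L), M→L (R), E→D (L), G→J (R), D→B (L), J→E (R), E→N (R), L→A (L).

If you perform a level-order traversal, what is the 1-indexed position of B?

10

Level-order visits nodes level by level from the root, left to right within each level.
Level 0: M
Level 1: G, L
Level 2: K, J, A
Level 3: E
Level 4: D, N
Level 5: B
Full level-order sequence: M, G, L, K, J, A, E, D, N, B.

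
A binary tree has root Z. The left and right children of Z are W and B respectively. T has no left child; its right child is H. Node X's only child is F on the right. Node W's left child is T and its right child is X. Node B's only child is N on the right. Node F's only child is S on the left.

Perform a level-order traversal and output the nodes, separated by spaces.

Z W B T X N H F S

Level-order visits nodes level by level from the root, left to right within each level.
Level 0: Z
Level 1: W, B
Level 2: T, X, N
Level 3: H, F
Level 4: S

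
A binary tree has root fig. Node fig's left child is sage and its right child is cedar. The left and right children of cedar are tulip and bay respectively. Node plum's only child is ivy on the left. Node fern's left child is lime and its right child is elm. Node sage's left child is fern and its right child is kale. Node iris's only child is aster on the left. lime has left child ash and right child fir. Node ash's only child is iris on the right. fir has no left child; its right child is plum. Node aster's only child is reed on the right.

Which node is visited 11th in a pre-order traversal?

ivy

Pre-order visits the node, then its left subtree, then its right subtree.
Visit fig.
At fig: go left to sage.
  Visit sage.
  At sage: go left to fern.
    Visit fern.
    At fern: go left to lime.
      Visit lime.
      At lime: go left to ash.
        Visit ash.
        At ash: no left child.
        At ash: go right to iris.
          Visit iris.
          At iris: go left to aster.
            Visit aster.
            At aster: no left child.
            At aster: go right to reed.
              reed is a leaf — visit reed.
          At iris: no right child.
      At lime: go right to fir.
        Visit fir.
        At fir: no left child.
        At fir: go right to plum.
          Visit plum.
          At plum: go left to ivy.
            ivy is a leaf — visit ivy.
          At plum: no right child.
    At fern: go right to elm.
      elm is a leaf — visit elm.
  At sage: go right to kale.
    kale is a leaf — visit kale.
At fig: go right to cedar.
  Visit cedar.
  At cedar: go left to tulip.
    tulip is a leaf — visit tulip.
  At cedar: go right to bay.
    bay is a leaf — visit bay.
Full pre-order sequence: fig, sage, fern, lime, ash, iris, aster, reed, fir, plum, ivy, elm, kale, cedar, tulip, bay.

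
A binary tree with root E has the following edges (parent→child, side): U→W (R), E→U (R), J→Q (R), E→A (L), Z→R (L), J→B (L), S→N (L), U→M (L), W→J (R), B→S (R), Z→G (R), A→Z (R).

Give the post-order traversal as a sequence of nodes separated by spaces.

R G Z A M N S B Q J W U E

Post-order visits the left subtree, then the right subtree, then the node.
At E: go left to A.
  At A: no left child.
  At A: go right to Z.
    At Z: go left to R.
      R is a leaf — visit R.
    At Z: go right to G.
      G is a leaf — visit G.
    Visit Z.
  Visit A.
At E: go right to U.
  At U: go left to M.
    M is a leaf — visit M.
  At U: go right to W.
    At W: no left child.
    At W: go right to J.
      At J: go left to B.
        At B: no left child.
        At B: go right to S.
          At S: go left to N.
            N is a leaf — visit N.
          At S: no right child.
          Visit S.
        Visit B.
      At J: go right to Q.
        Q is a leaf — visit Q.
      Visit J.
    Visit W.
  Visit U.
Visit E.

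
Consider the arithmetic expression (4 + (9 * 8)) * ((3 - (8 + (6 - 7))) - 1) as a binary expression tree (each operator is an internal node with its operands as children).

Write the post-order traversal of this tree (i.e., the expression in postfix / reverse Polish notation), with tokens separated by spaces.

4 9 8 * + 3 8 6 7 - + - 1 - *

Post-order on an expression tree gives postfix notation: for each operator, emit left operand, right operand, then the operator.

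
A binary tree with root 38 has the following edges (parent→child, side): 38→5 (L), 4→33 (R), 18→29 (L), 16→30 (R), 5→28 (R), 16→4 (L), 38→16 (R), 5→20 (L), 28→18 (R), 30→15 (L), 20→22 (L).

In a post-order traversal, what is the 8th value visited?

Post-order visits the left subtree, then the right subtree, then the node.
At 38: go left to 5.
  At 5: go left to 20.
    At 20: go left to 22.
      22 is a leaf — visit 22.
    At 20: no right child.
    Visit 20.
  At 5: go right to 28.
    At 28: no left child.
    At 28: go right to 18.
      At 18: go left to 29.
        29 is a leaf — visit 29.
      At 18: no right child.
      Visit 18.
    Visit 28.
  Visit 5.
At 38: go right to 16.
  At 16: go left to 4.
    At 4: no left child.
    At 4: go right to 33.
      33 is a leaf — visit 33.
    Visit 4.
  At 16: go right to 30.
    At 30: go left to 15.
      15 is a leaf — visit 15.
    At 30: no right child.
    Visit 30.
  Visit 16.
Visit 38.
Full post-order sequence: 22, 20, 29, 18, 28, 5, 33, 4, 15, 30, 16, 38.

4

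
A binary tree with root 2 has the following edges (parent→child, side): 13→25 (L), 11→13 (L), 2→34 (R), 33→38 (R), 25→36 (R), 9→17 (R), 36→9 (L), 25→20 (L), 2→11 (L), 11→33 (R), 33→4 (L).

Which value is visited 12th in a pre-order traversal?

34

Pre-order visits the node, then its left subtree, then its right subtree.
Visit 2.
At 2: go left to 11.
  Visit 11.
  At 11: go left to 13.
    Visit 13.
    At 13: go left to 25.
      Visit 25.
      At 25: go left to 20.
        20 is a leaf — visit 20.
      At 25: go right to 36.
        Visit 36.
        At 36: go left to 9.
          Visit 9.
          At 9: no left child.
          At 9: go right to 17.
            17 is a leaf — visit 17.
        At 36: no right child.
    At 13: no right child.
  At 11: go right to 33.
    Visit 33.
    At 33: go left to 4.
      4 is a leaf — visit 4.
    At 33: go right to 38.
      38 is a leaf — visit 38.
At 2: go right to 34.
  34 is a leaf — visit 34.
Full pre-order sequence: 2, 11, 13, 25, 20, 36, 9, 17, 33, 4, 38, 34.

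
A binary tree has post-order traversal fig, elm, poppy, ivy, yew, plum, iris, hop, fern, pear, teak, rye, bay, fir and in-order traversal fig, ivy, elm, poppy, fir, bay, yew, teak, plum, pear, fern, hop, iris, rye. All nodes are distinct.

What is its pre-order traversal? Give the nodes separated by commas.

The last element of post-order is the root; it splits in-order into left and right subtrees.
Root fir: left subtree has 4 nodes {fig, ivy, elm, poppy}, right has 9 {bay, yew, teak, plum, pear, fern, hop, iris, rye}.
  Root ivy: left subtree has 1 node {fig}, right has 2 {elm, poppy}.
    Root poppy: left subtree has 1 node {elm}, right has 0 { }.
  Root bay: left subtree has 0 nodes { }, right has 8 {yew, teak, plum, pear, fern, hop, iris, rye}.
    Root rye: left subtree has 7 nodes {yew, teak, plum, pear, fern, hop, iris}, right has 0 { }.
      Root teak: left subtree has 1 node {yew}, right has 5 {plum, pear, fern, hop, iris}.
        Root pear: left subtree has 1 node {plum}, right has 3 {fern, hop, iris}.
          Root fern: left subtree has 0 nodes { }, right has 2 {hop, iris}.
            Root hop: left subtree has 0 nodes { }, right has 1 {iris}.

fir, ivy, fig, poppy, elm, bay, rye, teak, yew, pear, plum, fern, hop, iris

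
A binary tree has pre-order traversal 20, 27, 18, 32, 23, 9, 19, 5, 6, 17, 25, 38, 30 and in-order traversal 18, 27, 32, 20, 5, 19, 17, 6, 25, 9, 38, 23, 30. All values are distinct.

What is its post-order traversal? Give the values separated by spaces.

18 32 27 5 17 25 6 19 38 9 30 23 20

The first element of pre-order is the root; it splits in-order into left and right subtrees.
Root 20: left subtree has 3 nodes {18, 27, 32}, right has 9 {5, 19, 17, 6, 25, 9, 38, 23, 30}.
  Root 27: left subtree has 1 node {18}, right has 1 {32}.
  Root 23: left subtree has 7 nodes {5, 19, 17, 6, 25, 9, 38}, right has 1 {30}.
    Root 9: left subtree has 5 nodes {5, 19, 17, 6, 25}, right has 1 {38}.
      Root 19: left subtree has 1 node {5}, right has 3 {17, 6, 25}.
        Root 6: left subtree has 1 node {17}, right has 1 {25}.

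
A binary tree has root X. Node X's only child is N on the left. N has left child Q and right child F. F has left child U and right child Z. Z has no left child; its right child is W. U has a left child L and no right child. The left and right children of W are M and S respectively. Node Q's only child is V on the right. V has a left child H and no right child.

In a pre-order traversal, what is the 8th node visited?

L

Pre-order visits the node, then its left subtree, then its right subtree.
Visit X.
At X: go left to N.
  Visit N.
  At N: go left to Q.
    Visit Q.
    At Q: no left child.
    At Q: go right to V.
      Visit V.
      At V: go left to H.
        H is a leaf — visit H.
      At V: no right child.
  At N: go right to F.
    Visit F.
    At F: go left to U.
      Visit U.
      At U: go left to L.
        L is a leaf — visit L.
      At U: no right child.
    At F: go right to Z.
      Visit Z.
      At Z: no left child.
      At Z: go right to W.
        Visit W.
        At W: go left to M.
          M is a leaf — visit M.
        At W: go right to S.
          S is a leaf — visit S.
At X: no right child.
Full pre-order sequence: X, N, Q, V, H, F, U, L, Z, W, M, S.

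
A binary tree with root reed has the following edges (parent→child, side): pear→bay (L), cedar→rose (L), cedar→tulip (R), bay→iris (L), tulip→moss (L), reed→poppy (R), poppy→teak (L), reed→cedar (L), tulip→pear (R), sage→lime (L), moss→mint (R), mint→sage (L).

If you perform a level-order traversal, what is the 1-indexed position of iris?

Level-order visits nodes level by level from the root, left to right within each level.
Level 0: reed
Level 1: cedar, poppy
Level 2: rose, tulip, teak
Level 3: moss, pear
Level 4: mint, bay
Level 5: sage, iris
Level 6: lime
Full level-order sequence: reed, cedar, poppy, rose, tulip, teak, moss, pear, mint, bay, sage, iris, lime.

12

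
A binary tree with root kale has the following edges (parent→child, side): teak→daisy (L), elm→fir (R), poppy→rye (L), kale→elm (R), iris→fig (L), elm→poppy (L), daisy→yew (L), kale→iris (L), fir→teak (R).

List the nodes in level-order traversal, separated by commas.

Level-order visits nodes level by level from the root, left to right within each level.
Level 0: kale
Level 1: iris, elm
Level 2: fig, poppy, fir
Level 3: rye, teak
Level 4: daisy
Level 5: yew

kale, iris, elm, fig, poppy, fir, rye, teak, daisy, yew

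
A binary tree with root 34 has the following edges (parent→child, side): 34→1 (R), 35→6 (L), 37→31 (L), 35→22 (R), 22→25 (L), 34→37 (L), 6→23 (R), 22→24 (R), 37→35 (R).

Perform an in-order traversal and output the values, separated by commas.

In-order visits the left subtree, then the node, then the right subtree.
At 34: go left to 37.
  At 37: go left to 31.
    31 is a leaf — visit 31.
  Visit 37.
  At 37: go right to 35.
    At 35: go left to 6.
      At 6: no left child.
      Visit 6.
      At 6: go right to 23.
        23 is a leaf — visit 23.
    Visit 35.
    At 35: go right to 22.
      At 22: go left to 25.
        25 is a leaf — visit 25.
      Visit 22.
      At 22: go right to 24.
        24 is a leaf — visit 24.
Visit 34.
At 34: go right to 1.
  1 is a leaf — visit 1.

31, 37, 6, 23, 35, 25, 22, 24, 34, 1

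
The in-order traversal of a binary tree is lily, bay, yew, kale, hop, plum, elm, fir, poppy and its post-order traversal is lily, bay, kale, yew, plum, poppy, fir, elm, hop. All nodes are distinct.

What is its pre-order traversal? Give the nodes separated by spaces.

hop yew bay lily kale elm plum fir poppy

The last element of post-order is the root; it splits in-order into left and right subtrees.
Root hop: left subtree has 4 nodes {lily, bay, yew, kale}, right has 4 {plum, elm, fir, poppy}.
  Root yew: left subtree has 2 nodes {lily, bay}, right has 1 {kale}.
    Root bay: left subtree has 1 node {lily}, right has 0 { }.
  Root elm: left subtree has 1 node {plum}, right has 2 {fir, poppy}.
    Root fir: left subtree has 0 nodes { }, right has 1 {poppy}.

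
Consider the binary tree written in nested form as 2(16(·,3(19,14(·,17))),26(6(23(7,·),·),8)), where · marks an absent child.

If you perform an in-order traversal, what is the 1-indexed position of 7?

In-order visits the left subtree, then the node, then the right subtree.
At 2: go left to 16.
  At 16: no left child.
  Visit 16.
  At 16: go right to 3.
    At 3: go left to 19.
      19 is a leaf — visit 19.
    Visit 3.
    At 3: go right to 14.
      At 14: no left child.
      Visit 14.
      At 14: go right to 17.
        17 is a leaf — visit 17.
Visit 2.
At 2: go right to 26.
  At 26: go left to 6.
    At 6: go left to 23.
      At 23: go left to 7.
        7 is a leaf — visit 7.
      Visit 23.
      At 23: no right child.
    Visit 6.
    At 6: no right child.
  Visit 26.
  At 26: go right to 8.
    8 is a leaf — visit 8.
Full in-order sequence: 16, 19, 3, 14, 17, 2, 7, 23, 6, 26, 8.

7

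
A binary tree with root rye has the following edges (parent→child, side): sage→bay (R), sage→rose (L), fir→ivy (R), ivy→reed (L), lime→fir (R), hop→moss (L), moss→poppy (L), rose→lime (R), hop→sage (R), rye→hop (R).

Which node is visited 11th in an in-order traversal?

bay

In-order visits the left subtree, then the node, then the right subtree.
At rye: no left child.
Visit rye.
At rye: go right to hop.
  At hop: go left to moss.
    At moss: go left to poppy.
      poppy is a leaf — visit poppy.
    Visit moss.
    At moss: no right child.
  Visit hop.
  At hop: go right to sage.
    At sage: go left to rose.
      At rose: no left child.
      Visit rose.
      At rose: go right to lime.
        At lime: no left child.
        Visit lime.
        At lime: go right to fir.
          At fir: no left child.
          Visit fir.
          At fir: go right to ivy.
            At ivy: go left to reed.
              reed is a leaf — visit reed.
            Visit ivy.
            At ivy: no right child.
    Visit sage.
    At sage: go right to bay.
      bay is a leaf — visit bay.
Full in-order sequence: rye, poppy, moss, hop, rose, lime, fir, reed, ivy, sage, bay.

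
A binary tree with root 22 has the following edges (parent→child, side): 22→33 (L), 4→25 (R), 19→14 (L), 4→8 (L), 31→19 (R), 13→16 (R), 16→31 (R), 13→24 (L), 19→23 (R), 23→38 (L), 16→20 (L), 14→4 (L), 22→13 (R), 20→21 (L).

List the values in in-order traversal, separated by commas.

In-order visits the left subtree, then the node, then the right subtree.
At 22: go left to 33.
  33 is a leaf — visit 33.
Visit 22.
At 22: go right to 13.
  At 13: go left to 24.
    24 is a leaf — visit 24.
  Visit 13.
  At 13: go right to 16.
    At 16: go left to 20.
      At 20: go left to 21.
        21 is a leaf — visit 21.
      Visit 20.
      At 20: no right child.
    Visit 16.
    At 16: go right to 31.
      At 31: no left child.
      Visit 31.
      At 31: go right to 19.
        At 19: go left to 14.
          At 14: go left to 4.
            At 4: go left to 8.
              8 is a leaf — visit 8.
            Visit 4.
            At 4: go right to 25.
              25 is a leaf — visit 25.
          Visit 14.
          At 14: no right child.
        Visit 19.
        At 19: go right to 23.
          At 23: go left to 38.
            38 is a leaf — visit 38.
          Visit 23.
          At 23: no right child.

33, 22, 24, 13, 21, 20, 16, 31, 8, 4, 25, 14, 19, 38, 23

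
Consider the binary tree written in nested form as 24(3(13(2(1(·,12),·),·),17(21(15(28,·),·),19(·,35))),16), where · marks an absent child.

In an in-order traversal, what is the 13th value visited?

16

In-order visits the left subtree, then the node, then the right subtree.
At 24: go left to 3.
  At 3: go left to 13.
    At 13: go left to 2.
      At 2: go left to 1.
        At 1: no left child.
        Visit 1.
        At 1: go right to 12.
          12 is a leaf — visit 12.
      Visit 2.
      At 2: no right child.
    Visit 13.
    At 13: no right child.
  Visit 3.
  At 3: go right to 17.
    At 17: go left to 21.
      At 21: go left to 15.
        At 15: go left to 28.
          28 is a leaf — visit 28.
        Visit 15.
        At 15: no right child.
      Visit 21.
      At 21: no right child.
    Visit 17.
    At 17: go right to 19.
      At 19: no left child.
      Visit 19.
      At 19: go right to 35.
        35 is a leaf — visit 35.
Visit 24.
At 24: go right to 16.
  16 is a leaf — visit 16.
Full in-order sequence: 1, 12, 2, 13, 3, 28, 15, 21, 17, 19, 35, 24, 16.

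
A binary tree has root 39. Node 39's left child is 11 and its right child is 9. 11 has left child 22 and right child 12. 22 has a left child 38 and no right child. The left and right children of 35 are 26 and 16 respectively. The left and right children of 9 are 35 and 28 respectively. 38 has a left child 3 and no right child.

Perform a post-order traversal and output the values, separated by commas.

3, 38, 22, 12, 11, 26, 16, 35, 28, 9, 39

Post-order visits the left subtree, then the right subtree, then the node.
At 39: go left to 11.
  At 11: go left to 22.
    At 22: go left to 38.
      At 38: go left to 3.
        3 is a leaf — visit 3.
      At 38: no right child.
      Visit 38.
    At 22: no right child.
    Visit 22.
  At 11: go right to 12.
    12 is a leaf — visit 12.
  Visit 11.
At 39: go right to 9.
  At 9: go left to 35.
    At 35: go left to 26.
      26 is a leaf — visit 26.
    At 35: go right to 16.
      16 is a leaf — visit 16.
    Visit 35.
  At 9: go right to 28.
    28 is a leaf — visit 28.
  Visit 9.
Visit 39.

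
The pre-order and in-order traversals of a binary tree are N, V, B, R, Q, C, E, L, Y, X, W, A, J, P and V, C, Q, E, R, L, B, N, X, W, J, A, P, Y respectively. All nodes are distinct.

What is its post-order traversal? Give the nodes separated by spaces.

C E Q L R B V J P A W X Y N

The first element of pre-order is the root; it splits in-order into left and right subtrees.
Root N: left subtree has 7 nodes {V, C, Q, E, R, L, B}, right has 6 {X, W, J, A, P, Y}.
  Root V: left subtree has 0 nodes { }, right has 6 {C, Q, E, R, L, B}.
    Root B: left subtree has 5 nodes {C, Q, E, R, L}, right has 0 { }.
      Root R: left subtree has 3 nodes {C, Q, E}, right has 1 {L}.
        Root Q: left subtree has 1 node {C}, right has 1 {E}.
  Root Y: left subtree has 5 nodes {X, W, J, A, P}, right has 0 { }.
    Root X: left subtree has 0 nodes { }, right has 4 {W, J, A, P}.
      Root W: left subtree has 0 nodes { }, right has 3 {J, A, P}.
        Root A: left subtree has 1 node {J}, right has 1 {P}.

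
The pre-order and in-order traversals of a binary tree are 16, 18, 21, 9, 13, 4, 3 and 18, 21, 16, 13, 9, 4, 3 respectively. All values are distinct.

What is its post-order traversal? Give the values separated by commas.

The first element of pre-order is the root; it splits in-order into left and right subtrees.
Root 16: left subtree has 2 nodes {18, 21}, right has 4 {13, 9, 4, 3}.
  Root 18: left subtree has 0 nodes { }, right has 1 {21}.
  Root 9: left subtree has 1 node {13}, right has 2 {4, 3}.
    Root 4: left subtree has 0 nodes { }, right has 1 {3}.

21, 18, 13, 3, 4, 9, 16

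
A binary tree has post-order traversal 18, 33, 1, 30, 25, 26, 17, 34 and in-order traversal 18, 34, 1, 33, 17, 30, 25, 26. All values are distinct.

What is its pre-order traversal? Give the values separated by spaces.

34 18 17 1 33 26 25 30

The last element of post-order is the root; it splits in-order into left and right subtrees.
Root 34: left subtree has 1 node {18}, right has 6 {1, 33, 17, 30, 25, 26}.
  Root 17: left subtree has 2 nodes {1, 33}, right has 3 {30, 25, 26}.
    Root 1: left subtree has 0 nodes { }, right has 1 {33}.
    Root 26: left subtree has 2 nodes {30, 25}, right has 0 { }.
      Root 25: left subtree has 1 node {30}, right has 0 { }.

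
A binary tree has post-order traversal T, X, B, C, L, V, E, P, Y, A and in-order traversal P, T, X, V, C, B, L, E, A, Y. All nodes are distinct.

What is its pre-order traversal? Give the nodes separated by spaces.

A P E V X T L C B Y

The last element of post-order is the root; it splits in-order into left and right subtrees.
Root A: left subtree has 8 nodes {P, T, X, V, C, B, L, E}, right has 1 {Y}.
  Root P: left subtree has 0 nodes { }, right has 7 {T, X, V, C, B, L, E}.
    Root E: left subtree has 6 nodes {T, X, V, C, B, L}, right has 0 { }.
      Root V: left subtree has 2 nodes {T, X}, right has 3 {C, B, L}.
        Root X: left subtree has 1 node {T}, right has 0 { }.
        Root L: left subtree has 2 nodes {C, B}, right has 0 { }.
          Root C: left subtree has 0 nodes { }, right has 1 {B}.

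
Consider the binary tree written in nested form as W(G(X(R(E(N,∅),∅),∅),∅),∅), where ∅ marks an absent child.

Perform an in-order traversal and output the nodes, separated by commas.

N, E, R, X, G, W

In-order visits the left subtree, then the node, then the right subtree.
At W: go left to G.
  At G: go left to X.
    At X: go left to R.
      At R: go left to E.
        At E: go left to N.
          N is a leaf — visit N.
        Visit E.
        At E: no right child.
      Visit R.
      At R: no right child.
    Visit X.
    At X: no right child.
  Visit G.
  At G: no right child.
Visit W.
At W: no right child.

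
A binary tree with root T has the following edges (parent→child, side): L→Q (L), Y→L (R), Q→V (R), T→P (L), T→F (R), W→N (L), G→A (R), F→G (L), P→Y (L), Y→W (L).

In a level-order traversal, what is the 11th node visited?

V

Level-order visits nodes level by level from the root, left to right within each level.
Level 0: T
Level 1: P, F
Level 2: Y, G
Level 3: W, L, A
Level 4: N, Q
Level 5: V
Full level-order sequence: T, P, F, Y, G, W, L, A, N, Q, V.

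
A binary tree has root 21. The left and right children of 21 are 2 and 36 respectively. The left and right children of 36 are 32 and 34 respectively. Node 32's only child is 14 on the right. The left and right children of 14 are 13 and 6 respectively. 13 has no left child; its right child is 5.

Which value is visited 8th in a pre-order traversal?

Pre-order visits the node, then its left subtree, then its right subtree.
Visit 21.
At 21: go left to 2.
  2 is a leaf — visit 2.
At 21: go right to 36.
  Visit 36.
  At 36: go left to 32.
    Visit 32.
    At 32: no left child.
    At 32: go right to 14.
      Visit 14.
      At 14: go left to 13.
        Visit 13.
        At 13: no left child.
        At 13: go right to 5.
          5 is a leaf — visit 5.
      At 14: go right to 6.
        6 is a leaf — visit 6.
  At 36: go right to 34.
    34 is a leaf — visit 34.
Full pre-order sequence: 21, 2, 36, 32, 14, 13, 5, 6, 34.

6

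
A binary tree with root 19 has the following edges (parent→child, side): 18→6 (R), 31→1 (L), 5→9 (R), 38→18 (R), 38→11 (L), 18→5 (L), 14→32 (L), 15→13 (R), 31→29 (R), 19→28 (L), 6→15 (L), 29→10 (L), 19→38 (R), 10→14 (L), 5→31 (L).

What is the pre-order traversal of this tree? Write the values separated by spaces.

Pre-order visits the node, then its left subtree, then its right subtree.
Visit 19.
At 19: go left to 28.
  28 is a leaf — visit 28.
At 19: go right to 38.
  Visit 38.
  At 38: go left to 11.
    11 is a leaf — visit 11.
  At 38: go right to 18.
    Visit 18.
    At 18: go left to 5.
      Visit 5.
      At 5: go left to 31.
        Visit 31.
        At 31: go left to 1.
          1 is a leaf — visit 1.
        At 31: go right to 29.
          Visit 29.
          At 29: go left to 10.
            Visit 10.
            At 10: go left to 14.
              Visit 14.
              At 14: go left to 32.
                32 is a leaf — visit 32.
              At 14: no right child.
            At 10: no right child.
          At 29: no right child.
      At 5: go right to 9.
        9 is a leaf — visit 9.
    At 18: go right to 6.
      Visit 6.
      At 6: go left to 15.
        Visit 15.
        At 15: no left child.
        At 15: go right to 13.
          13 is a leaf — visit 13.
      At 6: no right child.

19 28 38 11 18 5 31 1 29 10 14 32 9 6 15 13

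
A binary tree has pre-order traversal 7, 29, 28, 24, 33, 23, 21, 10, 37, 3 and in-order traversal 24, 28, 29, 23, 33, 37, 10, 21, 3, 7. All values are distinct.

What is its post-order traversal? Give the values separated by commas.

24, 28, 23, 37, 10, 3, 21, 33, 29, 7

The first element of pre-order is the root; it splits in-order into left and right subtrees.
Root 7: left subtree has 9 nodes {24, 28, 29, 23, 33, 37, 10, 21, 3}, right has 0 { }.
  Root 29: left subtree has 2 nodes {24, 28}, right has 6 {23, 33, 37, 10, 21, 3}.
    Root 28: left subtree has 1 node {24}, right has 0 { }.
    Root 33: left subtree has 1 node {23}, right has 4 {37, 10, 21, 3}.
      Root 21: left subtree has 2 nodes {37, 10}, right has 1 {3}.
        Root 10: left subtree has 1 node {37}, right has 0 { }.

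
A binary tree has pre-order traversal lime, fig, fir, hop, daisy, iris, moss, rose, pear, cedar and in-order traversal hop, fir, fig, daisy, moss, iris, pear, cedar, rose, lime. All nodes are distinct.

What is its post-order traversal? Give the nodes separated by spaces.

hop fir moss cedar pear rose iris daisy fig lime

The first element of pre-order is the root; it splits in-order into left and right subtrees.
Root lime: left subtree has 9 nodes {hop, fir, fig, daisy, moss, iris, pear, cedar, rose}, right has 0 { }.
  Root fig: left subtree has 2 nodes {hop, fir}, right has 6 {daisy, moss, iris, pear, cedar, rose}.
    Root fir: left subtree has 1 node {hop}, right has 0 { }.
    Root daisy: left subtree has 0 nodes { }, right has 5 {moss, iris, pear, cedar, rose}.
      Root iris: left subtree has 1 node {moss}, right has 3 {pear, cedar, rose}.
        Root rose: left subtree has 2 nodes {pear, cedar}, right has 0 { }.
          Root pear: left subtree has 0 nodes { }, right has 1 {cedar}.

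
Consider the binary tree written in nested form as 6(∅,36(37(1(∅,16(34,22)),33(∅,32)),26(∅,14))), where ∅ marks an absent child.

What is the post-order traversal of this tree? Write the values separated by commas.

34, 22, 16, 1, 32, 33, 37, 14, 26, 36, 6

Post-order visits the left subtree, then the right subtree, then the node.
At 6: no left child.
At 6: go right to 36.
  At 36: go left to 37.
    At 37: go left to 1.
      At 1: no left child.
      At 1: go right to 16.
        At 16: go left to 34.
          34 is a leaf — visit 34.
        At 16: go right to 22.
          22 is a leaf — visit 22.
        Visit 16.
      Visit 1.
    At 37: go right to 33.
      At 33: no left child.
      At 33: go right to 32.
        32 is a leaf — visit 32.
      Visit 33.
    Visit 37.
  At 36: go right to 26.
    At 26: no left child.
    At 26: go right to 14.
      14 is a leaf — visit 14.
    Visit 26.
  Visit 36.
Visit 6.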